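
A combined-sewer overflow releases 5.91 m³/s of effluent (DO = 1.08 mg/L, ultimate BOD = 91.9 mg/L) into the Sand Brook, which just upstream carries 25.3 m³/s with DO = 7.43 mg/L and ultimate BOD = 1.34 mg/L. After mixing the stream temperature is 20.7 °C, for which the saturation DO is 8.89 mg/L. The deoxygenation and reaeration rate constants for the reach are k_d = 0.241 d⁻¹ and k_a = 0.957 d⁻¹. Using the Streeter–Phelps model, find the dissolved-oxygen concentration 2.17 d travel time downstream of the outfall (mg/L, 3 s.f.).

Mixed DO = (25.3×7.43 + 5.91×1.08)/(25.3+5.91) = 194.4/31.21 = 6.228 mg/L.
Mixed L₀ = (25.3×1.34 + 5.91×91.9)/(31.21) = 577.0/31.21 = 18.49 mg/L.
Initial deficit D₀ = C_s − DO₀ = 8.89 − 6.228 = 2.662 mg/L.
D(2.17) = [0.241×18.49/(0.957−0.241)](e^(−0.241×2.17) − e^(−0.957×2.17)) + 2.662 e^(−0.957×2.17)
= 6.223 × (0.5928 − 0.1253) + 2.662 × 0.1253 = 3.242 mg/L.
DO = 8.89 − 3.242 = 5.648 mg/L.

DO ≈ 5.65 mg/L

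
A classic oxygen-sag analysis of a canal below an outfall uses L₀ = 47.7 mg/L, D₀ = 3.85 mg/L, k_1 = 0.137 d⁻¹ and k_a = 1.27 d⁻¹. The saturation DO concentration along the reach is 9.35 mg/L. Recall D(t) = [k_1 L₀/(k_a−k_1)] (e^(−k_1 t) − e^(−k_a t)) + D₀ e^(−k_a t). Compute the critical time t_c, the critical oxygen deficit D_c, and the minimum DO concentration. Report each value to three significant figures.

At the critical point dD/dt = 0, so k_1 L₀ e^(−k_1 t) = k_a D. Substituting D(t) from the Streeter–Phelps equation and solving for t gives
t_c = ln[(k_a/k_1)(1 − D₀(k_a−k_1)/(k_1 L₀))] / (k_a−k_1).
Here k_a−k_1 = 1.133 d⁻¹ and 1 − D₀(k_a−k_1)/(k_1 L₀) = 1 − 3.85×1.133/(0.137×47.7) = 0.3325, so
t_c = ln(9.270 × 0.3325) / 1.133 = 1.126 / 1.133 = 0.9935 d.
D_c = (k_1/k_a) L₀ e^(−k_1 t_c) = (0.137/1.27) × 47.7 × e^(−0.137×0.9935) = 0.1079 × 47.7 × 0.8727 = 4.491 mg/L.
Minimum DO = C_s − D_c = 9.35 − 4.491 = 4.859 mg/L.

t_c ≈ 0.994 d; D_c ≈ 4.49 mg/L; min DO ≈ 4.86 mg/L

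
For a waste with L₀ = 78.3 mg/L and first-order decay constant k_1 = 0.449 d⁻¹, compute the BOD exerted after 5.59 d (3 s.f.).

y_t = L₀(1 − e^(−k_1 t)) = 78.3 × (1 − e^(−0.449×5.59))
= 78.3 × (1 − 0.08128) = 78.3 × 0.9187 = 71.94 mg/L.

y ≈ 71.9 mg/L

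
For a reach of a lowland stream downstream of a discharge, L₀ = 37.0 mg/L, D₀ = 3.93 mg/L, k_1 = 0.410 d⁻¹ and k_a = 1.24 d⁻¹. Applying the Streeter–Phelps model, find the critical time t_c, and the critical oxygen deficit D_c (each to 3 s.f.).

t_c ≈ 1.04 d; D_c ≈ 7.98 mg/L

At the critical point dD/dt = 0, so k_1 L₀ e^(−k_1 t) = k_a D. Substituting D(t) from the Streeter–Phelps equation and solving for t gives
t_c = ln[(k_a/k_1)(1 − D₀(k_a−k_1)/(k_1 L₀))] / (k_a−k_1).
Here k_a−k_1 = 0.8300 d⁻¹ and 1 − D₀(k_a−k_1)/(k_1 L₀) = 1 − 3.93×0.8300/(0.410×37.0) = 0.7850, so
t_c = ln(3.024 × 0.7850) / 0.8300 = 0.8646 / 0.8300 = 1.042 d.
L(t_c) = L₀ e^(−k_1 t_c) = 37.0 × 0.6524 = 24.14 mg/L, and at the critical point k_a D_c = k_1 L, so D_c = (0.410/1.24) × 24.14 = 7.981 mg/L.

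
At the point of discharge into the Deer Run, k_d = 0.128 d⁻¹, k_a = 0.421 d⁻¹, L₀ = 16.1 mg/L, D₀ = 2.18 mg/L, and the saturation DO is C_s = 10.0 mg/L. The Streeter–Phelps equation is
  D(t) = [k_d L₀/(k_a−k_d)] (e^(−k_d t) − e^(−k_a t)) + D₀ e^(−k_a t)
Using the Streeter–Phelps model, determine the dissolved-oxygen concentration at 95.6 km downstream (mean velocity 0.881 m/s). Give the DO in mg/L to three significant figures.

DO ≈ 6.87 mg/L

Travel time t = x/v = 95.6 km / (0.881 m/s) = 95600 m / 0.881 m/s = 108500 s = 1.256 d.
k_d L₀/(k_a−k_d) = 0.128×16.1/(0.421−0.128) = 2.061/0.2930 = 7.033 mg/L.
e^(−k_d t) = e^(−0.128×1.256) = 0.8515; e^(−k_a t) = e^(−0.421×1.256) = 0.5893.
D = 7.033 × (0.8515 − 0.5893) + 2.18 × 0.5893 = 1.844 + 1.285 = 3.129 mg/L.
DO = C_s − D = 10.0 − 3.129 = 6.871 mg/L.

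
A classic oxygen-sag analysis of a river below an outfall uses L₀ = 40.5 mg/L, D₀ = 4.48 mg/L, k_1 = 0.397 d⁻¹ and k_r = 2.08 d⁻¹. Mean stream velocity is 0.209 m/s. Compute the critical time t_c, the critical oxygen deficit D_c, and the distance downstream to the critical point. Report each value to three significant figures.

With k_r/k_1 = 5.239 and 1 − D₀(k_r−k_1)/(k_1 L₀) = 0.5311,
t_c = ln(5.239 × 0.5311) / (2.08 − 0.397) = ln(2.782) / 1.683 = 1.023/1.683 = 0.6080 d.
L(t_c) = L₀ e^(−k_1 t_c) = 40.5 × 0.7855 = 31.81 mg/L, and at the critical point k_r D_c = k_1 L, so D_c = (0.397/2.08) × 31.81 = 6.072 mg/L.
x_c = v t_c = 0.209 m/s × 0.6080 d × 86400 s/d = 10980 m ≈ 11.0 km.

t_c ≈ 0.608 d; D_c ≈ 6.07 mg/L; x_c ≈ 11.0 km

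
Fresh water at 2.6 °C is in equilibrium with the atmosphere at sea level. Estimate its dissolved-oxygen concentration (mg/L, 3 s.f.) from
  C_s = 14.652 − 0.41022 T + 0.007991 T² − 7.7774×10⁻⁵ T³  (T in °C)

C_s ≈ 13.6 mg/L

C_s = 14.652 − 0.41022×2.6 + 0.007991×2.6² − 7.7774×10⁻⁵×2.6³ = 13.64 mg/L.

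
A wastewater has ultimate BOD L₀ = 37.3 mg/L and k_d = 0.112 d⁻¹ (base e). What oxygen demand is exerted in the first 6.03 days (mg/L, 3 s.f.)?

y ≈ 18.3 mg/L

y_t = L₀(1 − e^(−k_d t)) = 37.3 × (1 − e^(−0.112×6.03))
= 37.3 × (1 − 0.5090) = 37.3 × 0.4910 = 18.32 mg/L.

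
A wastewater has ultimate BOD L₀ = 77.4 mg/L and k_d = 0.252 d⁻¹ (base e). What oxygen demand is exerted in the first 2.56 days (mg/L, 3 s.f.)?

y ≈ 36.8 mg/L

y_t = L₀(1 − e^(−k_d t)) = 77.4 × (1 − e^(−0.252×2.56))
= 77.4 × (1 − 0.5246) = 77.4 × 0.4754 = 36.80 mg/L.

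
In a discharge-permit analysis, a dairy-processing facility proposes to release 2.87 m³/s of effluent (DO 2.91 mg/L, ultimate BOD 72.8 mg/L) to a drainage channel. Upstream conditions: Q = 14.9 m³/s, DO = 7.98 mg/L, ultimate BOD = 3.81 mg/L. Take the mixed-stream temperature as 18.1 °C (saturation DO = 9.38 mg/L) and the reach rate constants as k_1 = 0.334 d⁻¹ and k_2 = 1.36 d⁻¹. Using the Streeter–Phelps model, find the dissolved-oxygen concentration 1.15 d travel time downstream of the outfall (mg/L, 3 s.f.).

DO ≈ 6.62 mg/L

Mixed DO = (14.9×7.98 + 2.87×2.91)/(14.9+2.87) = 127.3/17.77 = 7.161 mg/L.
Mixed L₀ = (14.9×3.81 + 2.87×72.8)/(17.77) = 265.7/17.77 = 14.95 mg/L.
Initial deficit D₀ = C_s − DO₀ = 9.38 − 7.161 = 2.219 mg/L.
D(1.15) = [0.334×14.95/(1.36−0.334)](e^(−0.334×1.15) − e^(−1.36×1.15)) + 2.219 e^(−1.36×1.15)
= 4.868 × (0.6811 − 0.2093) + 2.219 × 0.2093 = 2.761 mg/L.
DO = 9.38 − 2.761 = 6.619 mg/L.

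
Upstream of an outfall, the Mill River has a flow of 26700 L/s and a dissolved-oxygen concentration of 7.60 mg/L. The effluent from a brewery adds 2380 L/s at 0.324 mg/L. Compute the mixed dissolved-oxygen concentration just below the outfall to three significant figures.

7.00 mg/L

Flow-weighted mixing: C = (Q_r C_r + Q_w C_w)/(Q_r + Q_w)
= (26700×7.60 + 2380×0.324)/(26700 + 2380) = 203700/29080 = 7.005 mg/L.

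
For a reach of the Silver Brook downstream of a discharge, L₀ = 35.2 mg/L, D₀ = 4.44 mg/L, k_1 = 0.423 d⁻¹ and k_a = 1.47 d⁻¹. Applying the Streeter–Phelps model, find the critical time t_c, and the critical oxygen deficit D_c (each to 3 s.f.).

t_c = [1/(k_a−k_1)] ln[(k_a/k_1)(1 − D₀(k_a−k_1)/(k_1 L₀))]
= [1/(1.47−0.423)] ln[(1.47/0.423)(1 − 4.44×1.047/(0.423×35.2))]
= (1/1.047) ln[3.475 × 0.6878] = 0.9551 × ln(2.390) = 0.9551 × 0.8714 = 0.8323 d.
L(t_c) = L₀ e^(−k_1 t_c) = 35.2 × 0.7032 = 24.75 mg/L, and at the critical point k_a D_c = k_1 L, so D_c = (0.423/1.47) × 24.75 = 7.123 mg/L.

t_c ≈ 0.832 d; D_c ≈ 7.12 mg/L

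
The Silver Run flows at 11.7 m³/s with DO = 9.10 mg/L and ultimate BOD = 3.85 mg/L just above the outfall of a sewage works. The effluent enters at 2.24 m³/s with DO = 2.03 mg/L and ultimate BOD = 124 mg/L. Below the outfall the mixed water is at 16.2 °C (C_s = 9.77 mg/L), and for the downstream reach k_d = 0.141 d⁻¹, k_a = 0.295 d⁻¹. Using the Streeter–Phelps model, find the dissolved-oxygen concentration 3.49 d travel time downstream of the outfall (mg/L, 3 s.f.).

DO ≈ 3.74 mg/L

Mixed DO = (11.7×9.10 + 2.24×2.03)/(11.7+2.24) = 111.0/13.94 = 7.964 mg/L.
Mixed L₀ = (11.7×3.85 + 2.24×124)/(13.94) = 322.8/13.94 = 23.16 mg/L.
Initial deficit D₀ = C_s − DO₀ = 9.77 − 7.964 = 1.806 mg/L.
D(3.49) = [0.141×23.16/(0.295−0.141)](e^(−0.141×3.49) − e^(−0.295×3.49)) + 1.806 e^(−0.295×3.49)
= 21.20 × (0.6113 − 0.3572) + 1.806 × 0.3572 = 6.034 mg/L.
DO = 9.77 − 6.034 = 3.736 mg/L.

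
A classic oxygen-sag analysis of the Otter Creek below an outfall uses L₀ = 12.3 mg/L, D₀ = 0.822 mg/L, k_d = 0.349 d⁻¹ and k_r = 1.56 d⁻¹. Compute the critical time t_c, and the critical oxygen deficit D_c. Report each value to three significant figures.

t_c ≈ 1.02 d; D_c ≈ 1.93 mg/L

With k_r/k_d = 4.470 and 1 − D₀(k_r−k_d)/(k_d L₀) = 0.7681,
t_c = ln(4.470 × 0.7681) / (1.56 − 0.349) = ln(3.433) / 1.211 = 1.234/1.211 = 1.019 d.
D_c = (k_d/k_r) L₀ e^(−k_d t_c) = (0.349/1.56) × 12.3 × e^(−0.349×1.019) = 0.2237 × 12.3 × 0.7008 = 1.928 mg/L.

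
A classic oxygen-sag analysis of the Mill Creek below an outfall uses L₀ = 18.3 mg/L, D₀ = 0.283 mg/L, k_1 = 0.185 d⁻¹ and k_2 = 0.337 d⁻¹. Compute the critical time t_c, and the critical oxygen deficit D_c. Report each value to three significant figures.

At the critical point dD/dt = 0, so k_1 L₀ e^(−k_1 t) = k_2 D. Substituting D(t) from the Streeter–Phelps equation and solving for t gives
t_c = ln[(k_2/k_1)(1 − D₀(k_2−k_1)/(k_1 L₀))] / (k_2−k_1).
Here k_2−k_1 = 0.1520 d⁻¹ and 1 − D₀(k_2−k_1)/(k_1 L₀) = 1 − 0.283×0.1520/(0.185×18.3) = 0.9873, so
t_c = ln(1.822 × 0.9873) / 0.1520 = 0.5869 / 0.1520 = 3.861 d.
D_c = (k_1/k_2) L₀ e^(−k_1 t_c) = (0.185/0.337) × 18.3 × e^(−0.185×3.861) = 0.5490 × 18.3 × 0.4895 = 4.918 mg/L.

t_c ≈ 3.86 d; D_c ≈ 4.92 mg/L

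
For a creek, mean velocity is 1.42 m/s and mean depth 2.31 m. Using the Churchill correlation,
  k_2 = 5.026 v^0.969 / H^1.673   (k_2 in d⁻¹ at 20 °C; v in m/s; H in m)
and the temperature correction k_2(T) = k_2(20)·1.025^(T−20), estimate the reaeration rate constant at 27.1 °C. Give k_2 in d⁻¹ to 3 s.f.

k_2(20) = 5.026 × 1.42^0.969 / 2.31^1.673 = 5.026 × 1.405 / 4.058 = 1.740 d⁻¹.
k_2(27.1) = 1.740 × 1.025^(27.1−20) = 1.740 × 1.192 = 2.073 d⁻¹.

k_2 ≈ 2.07 d⁻¹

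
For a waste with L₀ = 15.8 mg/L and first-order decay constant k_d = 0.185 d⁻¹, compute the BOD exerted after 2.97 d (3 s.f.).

y ≈ 6.68 mg/L

y_t = L₀(1 − e^(−k_d t)) = 15.8 × (1 − e^(−0.185×2.97))
= 15.8 × (1 − 0.5773) = 15.8 × 0.4227 = 6.679 mg/L.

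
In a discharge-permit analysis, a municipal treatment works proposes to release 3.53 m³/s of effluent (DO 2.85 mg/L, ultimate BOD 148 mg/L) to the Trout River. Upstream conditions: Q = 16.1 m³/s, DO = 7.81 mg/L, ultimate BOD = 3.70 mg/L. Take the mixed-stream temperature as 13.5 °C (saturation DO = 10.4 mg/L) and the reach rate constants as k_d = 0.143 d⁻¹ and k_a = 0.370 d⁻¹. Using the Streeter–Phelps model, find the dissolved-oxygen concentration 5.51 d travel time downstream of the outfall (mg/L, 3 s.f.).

Mixed DO = (16.1×7.81 + 3.53×2.85)/(16.1+3.53) = 135.8/19.63 = 6.918 mg/L.
Mixed L₀ = (16.1×3.70 + 3.53×148)/(19.63) = 582.0/19.63 = 29.65 mg/L.
Initial deficit D₀ = C_s − DO₀ = 10.4 − 6.918 = 3.482 mg/L.
D(5.51) = [0.143×29.65/(0.370−0.143)](e^(−0.143×5.51) − e^(−0.370×5.51)) + 3.482 e^(−0.370×5.51)
= 18.68 × (0.4548 − 0.1302) + 3.482 × 0.1302 = 6.516 mg/L.
DO = 10.4 − 6.516 = 3.884 mg/L.

DO ≈ 3.88 mg/L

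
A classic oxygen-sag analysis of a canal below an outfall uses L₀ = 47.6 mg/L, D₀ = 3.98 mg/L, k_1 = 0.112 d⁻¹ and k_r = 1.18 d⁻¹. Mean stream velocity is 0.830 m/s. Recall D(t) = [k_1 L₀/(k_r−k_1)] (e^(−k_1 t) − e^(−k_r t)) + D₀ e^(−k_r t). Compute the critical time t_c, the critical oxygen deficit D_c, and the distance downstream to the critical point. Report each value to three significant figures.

t_c ≈ 0.710 d; D_c ≈ 4.17 mg/L; x_c ≈ 50.9 km

t_c = [1/(k_r−k_1)] ln[(k_r/k_1)(1 − D₀(k_r−k_1)/(k_1 L₀))]
= [1/(1.18−0.112)] ln[(1.18/0.112)(1 − 3.98×1.068/(0.112×47.6))]
= (1/1.068) ln[10.54 × 0.2027] = 0.9363 × ln(2.135) = 0.9363 × 0.7587 = 0.7104 d.
L(t_c) = L₀ e^(−k_1 t_c) = 47.6 × 0.9235 = 43.96 mg/L, and at the critical point k_r D_c = k_1 L, so D_c = (0.112/1.18) × 43.96 = 4.172 mg/L.
x_c = v t_c = 0.830 m/s × 0.7104 d × 86400 s/d = 50940 m ≈ 50.9 km.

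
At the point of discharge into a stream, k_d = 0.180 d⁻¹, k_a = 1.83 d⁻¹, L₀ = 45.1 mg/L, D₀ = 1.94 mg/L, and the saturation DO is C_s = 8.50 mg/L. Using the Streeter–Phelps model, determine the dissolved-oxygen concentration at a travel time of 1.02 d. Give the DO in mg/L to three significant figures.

k_d L₀/(k_a−k_d) = 0.180×45.1/(1.83−0.180) = 8.118/1.650 = 4.920 mg/L.
e^(−k_d t) = e^(−0.180×1.020) = 0.8323; e^(−k_a t) = e^(−1.83×1.020) = 0.1546.
D = 4.920 × (0.8323 − 0.1546) + 1.94 × 0.1546 = 3.334 + 0.3000 = 3.634 mg/L.
DO = C_s − D = 8.50 − 3.634 = 4.866 mg/L.

DO ≈ 4.87 mg/L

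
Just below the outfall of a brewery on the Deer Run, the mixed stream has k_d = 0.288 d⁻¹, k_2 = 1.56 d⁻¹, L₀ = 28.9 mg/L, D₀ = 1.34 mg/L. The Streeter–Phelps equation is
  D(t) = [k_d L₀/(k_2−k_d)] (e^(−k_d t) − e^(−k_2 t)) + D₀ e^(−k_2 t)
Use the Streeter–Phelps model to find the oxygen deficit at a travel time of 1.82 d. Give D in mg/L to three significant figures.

k_d L₀/(k_2−k_d) = 0.288×28.9/(1.56−0.288) = 8.323/1.272 = 6.543 mg/L.
e^(−k_d t) = e^(−0.288×1.820) = 0.5921; e^(−k_2 t) = e^(−1.56×1.820) = 0.05847.
D = 6.543 × (0.5921 − 0.05847) + 1.34 × 0.05847 = 3.491 + 0.07835 = 3.570 mg/L.

D ≈ 3.57 mg/L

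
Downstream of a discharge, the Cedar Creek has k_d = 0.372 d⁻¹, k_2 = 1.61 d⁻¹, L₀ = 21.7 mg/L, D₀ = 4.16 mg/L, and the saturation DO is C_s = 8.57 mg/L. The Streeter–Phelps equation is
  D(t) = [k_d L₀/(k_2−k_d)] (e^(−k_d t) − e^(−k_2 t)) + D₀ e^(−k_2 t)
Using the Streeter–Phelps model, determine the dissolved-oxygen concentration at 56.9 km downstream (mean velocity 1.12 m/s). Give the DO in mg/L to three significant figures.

Travel time t = x/v = 56.9 km / (1.12 m/s) = 56900 m / 1.12 m/s = 50800 s = 0.5880 d.
k_d L₀/(k_2−k_d) = 0.372×21.7/(1.61−0.372) = 8.072/1.238 = 6.521 mg/L.
e^(−k_d t) = e^(−0.372×0.5880) = 0.8035; e^(−k_2 t) = e^(−1.61×0.5880) = 0.3880.
D = 6.521 × (0.8035 − 0.3880) + 4.16 × 0.3880 = 2.709 + 1.614 = 4.324 mg/L.
DO = C_s − D = 8.57 − 4.324 = 4.246 mg/L.

DO ≈ 4.25 mg/L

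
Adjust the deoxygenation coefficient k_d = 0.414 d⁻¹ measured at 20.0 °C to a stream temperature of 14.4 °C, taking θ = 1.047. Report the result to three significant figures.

k_d(T₂) = k_d(T₁) · θ^(T₂−T₁) = 0.414 × 1.047^(14.4−20.0)
= 0.414 × 1.047^-5.60 = 0.414 × 0.7732 = 0.3201 d⁻¹.

k_d ≈ 0.320 d⁻¹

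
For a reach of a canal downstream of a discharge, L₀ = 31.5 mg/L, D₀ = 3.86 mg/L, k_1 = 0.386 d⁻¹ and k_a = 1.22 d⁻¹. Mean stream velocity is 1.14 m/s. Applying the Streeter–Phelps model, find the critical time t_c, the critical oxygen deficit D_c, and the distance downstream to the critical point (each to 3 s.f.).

t_c = [1/(k_a−k_1)] ln[(k_a/k_1)(1 − D₀(k_a−k_1)/(k_1 L₀))]
= [1/(1.22−0.386)] ln[(1.22/0.386)(1 − 3.86×0.8340/(0.386×31.5))]
= (1/0.8340) ln[3.161 × 0.7352] = 1.199 × ln(2.324) = 1.199 × 0.8432 = 1.011 d.
L(t_c) = L₀ e^(−k_1 t_c) = 31.5 × 0.6769 = 21.32 mg/L, and at the critical point k_a D_c = k_1 L, so D_c = (0.386/1.22) × 21.32 = 6.746 mg/L.
x_c = v t_c = 1.14 m/s × 1.011 d × 86400 s/d = 99580 m ≈ 99.6 km.

t_c ≈ 1.01 d; D_c ≈ 6.75 mg/L; x_c ≈ 99.6 km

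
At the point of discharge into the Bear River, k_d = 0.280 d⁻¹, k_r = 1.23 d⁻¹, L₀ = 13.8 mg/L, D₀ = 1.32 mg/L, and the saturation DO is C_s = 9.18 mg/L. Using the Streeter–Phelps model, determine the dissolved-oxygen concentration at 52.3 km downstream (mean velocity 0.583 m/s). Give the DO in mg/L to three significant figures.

Travel time t = x/v = 52.3 km / (0.583 m/s) = 52300 m / 0.583 m/s = 89710 s = 1.038 d.
k_d L₀/(k_r−k_d) = 0.280×13.8/(1.23−0.280) = 3.864/0.9500 = 4.067 mg/L.
e^(−k_d t) = e^(−0.280×1.038) = 0.7477; e^(−k_r t) = e^(−1.23×1.038) = 0.2788.
D = 4.067 × (0.7477 − 0.2788) + 1.32 × 0.2788 = 1.907 + 0.3681 = 2.275 mg/L.
DO = C_s − D = 9.18 − 2.275 = 6.905 mg/L.

DO ≈ 6.90 mg/L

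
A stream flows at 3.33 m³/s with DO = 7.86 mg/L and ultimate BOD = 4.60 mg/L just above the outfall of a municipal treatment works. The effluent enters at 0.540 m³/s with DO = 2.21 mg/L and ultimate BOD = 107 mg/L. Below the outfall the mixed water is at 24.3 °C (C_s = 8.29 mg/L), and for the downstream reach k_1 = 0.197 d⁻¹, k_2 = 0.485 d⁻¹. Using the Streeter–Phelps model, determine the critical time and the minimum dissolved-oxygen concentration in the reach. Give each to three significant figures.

t_c ≈ 2.78 d; minimum DO ≈ 3.86 mg/L

Mixed DO = (3.33×7.86 + 0.540×2.21)/(3.33+0.540) = 27.37/3.870 = 7.072 mg/L.
Mixed L₀ = (3.33×4.60 + 0.540×107)/(3.870) = 73.10/3.870 = 18.89 mg/L.
Initial deficit D₀ = C_s − DO₀ = 8.29 − 7.072 = 1.218 mg/L.
t_c = (1/0.2880) ln[(0.485/0.197)(1 − 1.218×0.2880/(0.197×18.89))] = 3.472 × ln(2.230) = 2.784 d.
D_c = (0.197/0.485) × 18.89 × e^(−0.197×2.784) = 0.4062 × 18.89 × 0.5778 = 4.433 mg/L.
Minimum DO = 8.29 − 4.433 = 3.857 mg/L.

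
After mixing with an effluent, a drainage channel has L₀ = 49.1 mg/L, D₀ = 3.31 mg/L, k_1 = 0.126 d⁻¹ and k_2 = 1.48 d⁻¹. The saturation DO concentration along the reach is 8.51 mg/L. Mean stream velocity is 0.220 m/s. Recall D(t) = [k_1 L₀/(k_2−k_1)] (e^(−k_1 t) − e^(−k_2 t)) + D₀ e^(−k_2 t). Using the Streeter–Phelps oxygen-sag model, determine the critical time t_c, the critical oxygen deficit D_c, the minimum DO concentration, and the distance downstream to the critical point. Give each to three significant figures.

t_c = [1/(k_2−k_1)] ln[(k_2/k_1)(1 − D₀(k_2−k_1)/(k_1 L₀))]
= [1/(1.48−0.126)] ln[(1.48/0.126)(1 − 3.31×1.354/(0.126×49.1))]
= (1/1.354) ln[11.75 × 0.2756] = 0.7386 × ln(3.237) = 0.7386 × 1.175 = 0.8675 d.
L(t_c) = L₀ e^(−k_1 t_c) = 49.1 × 0.8965 = 44.02 mg/L, and at the critical point k_2 D_c = k_1 L, so D_c = (0.126/1.48) × 44.02 = 3.747 mg/L.
Minimum DO = C_s − D_c = 8.51 − 3.747 = 4.763 mg/L.
x_c = v t_c = 0.220 m/s × 0.8675 d × 86400 s/d = 16490 m ≈ 16.5 km.

t_c ≈ 0.868 d; D_c ≈ 3.75 mg/L; min DO ≈ 4.76 mg/L; x_c ≈ 16.5 km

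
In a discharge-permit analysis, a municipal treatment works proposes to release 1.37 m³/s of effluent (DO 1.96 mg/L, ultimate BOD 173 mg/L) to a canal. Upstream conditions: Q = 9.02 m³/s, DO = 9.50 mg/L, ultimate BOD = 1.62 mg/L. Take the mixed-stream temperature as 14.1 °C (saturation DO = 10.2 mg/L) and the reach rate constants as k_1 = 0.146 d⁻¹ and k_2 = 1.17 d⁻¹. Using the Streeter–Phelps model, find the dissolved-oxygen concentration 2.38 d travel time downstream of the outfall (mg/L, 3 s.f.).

Mixed DO = (9.02×9.50 + 1.37×1.96)/(9.02+1.37) = 88.38/10.39 = 8.506 mg/L.
Mixed L₀ = (9.02×1.62 + 1.37×173)/(10.39) = 251.6/10.39 = 24.22 mg/L.
Initial deficit D₀ = C_s − DO₀ = 10.2 − 8.506 = 1.694 mg/L.
D(2.38) = [0.146×24.22/(1.17−0.146)](e^(−0.146×2.38) − e^(−1.17×2.38)) + 1.694 e^(−1.17×2.38)
= 3.453 × (0.7065 − 0.06175) + 1.694 × 0.06175 = 2.331 mg/L.
DO = 10.2 − 2.331 = 7.869 mg/L.

DO ≈ 7.87 mg/L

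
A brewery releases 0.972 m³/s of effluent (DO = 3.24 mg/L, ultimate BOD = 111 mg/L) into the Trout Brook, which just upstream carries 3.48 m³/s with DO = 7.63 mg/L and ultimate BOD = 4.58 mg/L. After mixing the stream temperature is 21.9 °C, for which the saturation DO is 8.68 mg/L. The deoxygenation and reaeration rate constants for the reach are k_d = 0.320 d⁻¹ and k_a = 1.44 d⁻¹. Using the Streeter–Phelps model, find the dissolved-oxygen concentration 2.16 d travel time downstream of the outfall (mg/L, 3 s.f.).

Mixed DO = (3.48×7.63 + 0.972×3.24)/(3.48+0.972) = 29.70/4.452 = 6.672 mg/L.
Mixed L₀ = (3.48×4.58 + 0.972×111)/(4.452) = 123.8/4.452 = 27.81 mg/L.
Initial deficit D₀ = C_s − DO₀ = 8.68 − 6.672 = 2.008 mg/L.
D(2.16) = [0.320×27.81/(1.44−0.320)](e^(−0.320×2.16) − e^(−1.44×2.16)) + 2.008 e^(−1.44×2.16)
= 7.947 × (0.5010 − 0.04458) + 2.008 × 0.04458 = 3.716 mg/L.
DO = 8.68 − 3.716 = 4.964 mg/L.

DO ≈ 4.96 mg/L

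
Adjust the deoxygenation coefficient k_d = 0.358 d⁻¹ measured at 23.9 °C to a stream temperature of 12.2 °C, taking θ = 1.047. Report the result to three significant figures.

k_d(T₂) = k_d(T₁) · θ^(T₂−T₁) = 0.358 × 1.047^(12.2−23.9)
= 0.358 × 1.047^-11.7 = 0.358 × 0.5843 = 0.2092 d⁻¹.

k_d ≈ 0.209 d⁻¹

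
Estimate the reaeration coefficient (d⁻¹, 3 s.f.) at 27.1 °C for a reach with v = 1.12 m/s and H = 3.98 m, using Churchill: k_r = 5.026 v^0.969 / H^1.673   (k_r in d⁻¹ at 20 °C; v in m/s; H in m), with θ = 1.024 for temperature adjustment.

k_r(20) = 5.026 × 1.12^0.969 / 3.98^1.673 = 5.026 × 1.116 / 10.08 = 0.5563 d⁻¹.
k_r(27.1) = 0.5563 × 1.024^(27.1−20) = 0.5563 × 1.183 = 0.6583 d⁻¹.

k_r ≈ 0.658 d⁻¹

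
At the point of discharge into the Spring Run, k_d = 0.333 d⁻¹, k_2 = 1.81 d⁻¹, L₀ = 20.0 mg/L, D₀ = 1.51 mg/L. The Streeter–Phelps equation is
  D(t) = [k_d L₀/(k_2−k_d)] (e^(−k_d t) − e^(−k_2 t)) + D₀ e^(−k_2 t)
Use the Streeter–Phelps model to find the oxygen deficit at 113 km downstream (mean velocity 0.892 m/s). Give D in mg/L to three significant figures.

Travel time t = x/v = 113 km / (0.892 m/s) = 113000 m / 0.892 m/s = 126700 s = 1.466 d.
k_d L₀/(k_2−k_d) = 0.333×20.0/(1.81−0.333) = 6.660/1.477 = 4.509 mg/L.
e^(−k_d t) = e^(−0.333×1.466) = 0.6137; e^(−k_2 t) = e^(−1.81×1.466) = 0.07038.
D = 4.509 × (0.6137 − 0.07038) + 1.51 × 0.07038 = 2.450 + 0.1063 = 2.556 mg/L.

D ≈ 2.56 mg/L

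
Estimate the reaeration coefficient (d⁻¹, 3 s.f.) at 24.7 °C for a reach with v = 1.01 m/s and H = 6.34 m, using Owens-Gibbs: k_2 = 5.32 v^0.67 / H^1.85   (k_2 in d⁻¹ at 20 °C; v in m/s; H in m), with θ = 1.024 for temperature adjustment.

k_2 ≈ 0.196 d⁻¹

k_2(20) = 5.32 × 1.01^0.67 / 6.34^1.85 = 5.32 × 1.007 / 30.47 = 0.1758 d⁻¹.
k_2(24.7) = 0.1758 × 1.024^(24.7−20) = 0.1758 × 1.118 = 0.1965 d⁻¹.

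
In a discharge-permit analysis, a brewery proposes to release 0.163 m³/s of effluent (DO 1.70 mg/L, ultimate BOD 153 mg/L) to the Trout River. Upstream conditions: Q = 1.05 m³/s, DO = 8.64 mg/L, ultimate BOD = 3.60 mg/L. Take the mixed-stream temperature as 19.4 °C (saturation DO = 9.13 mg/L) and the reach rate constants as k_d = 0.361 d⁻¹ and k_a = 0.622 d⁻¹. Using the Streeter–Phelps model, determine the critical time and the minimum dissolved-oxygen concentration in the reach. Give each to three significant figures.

Mixed DO = (1.05×8.64 + 0.163×1.70)/(1.05+0.163) = 9.349/1.213 = 7.707 mg/L.
Mixed L₀ = (1.05×3.60 + 0.163×153)/(1.213) = 28.72/1.213 = 23.68 mg/L.
Initial deficit D₀ = C_s − DO₀ = 9.13 − 7.707 = 1.423 mg/L.
t_c = (1/0.2610) ln[(0.622/0.361)(1 − 1.423×0.2610/(0.361×23.68))] = 3.831 × ln(1.648) = 1.914 d.
D_c = (0.361/0.622) × 23.68 × e^(−0.361×1.914) = 0.5804 × 23.68 × 0.5010 = 6.885 mg/L.
Minimum DO = 9.13 − 6.885 = 2.245 mg/L.

t_c ≈ 1.91 d; minimum DO ≈ 2.25 mg/L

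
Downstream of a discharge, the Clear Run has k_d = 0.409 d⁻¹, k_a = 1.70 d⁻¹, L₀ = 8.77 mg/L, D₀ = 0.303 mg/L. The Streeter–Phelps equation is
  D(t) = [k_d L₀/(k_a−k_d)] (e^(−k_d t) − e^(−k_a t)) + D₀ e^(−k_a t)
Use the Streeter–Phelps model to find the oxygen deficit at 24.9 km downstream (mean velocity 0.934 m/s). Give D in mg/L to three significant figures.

D ≈ 0.984 mg/L

Travel time t = x/v = 24.9 km / (0.934 m/s) = 24900 m / 0.934 m/s = 26660 s = 0.3086 d.
k_d L₀/(k_a−k_d) = 0.409×8.77/(1.70−0.409) = 3.587/1.291 = 2.778 mg/L.
e^(−k_d t) = e^(−0.409×0.3086) = 0.8814; e^(−k_a t) = e^(−1.70×0.3086) = 0.5918.
D = 2.778 × (0.8814 − 0.5918) + 0.303 × 0.5918 = 0.8047 + 0.1793 = 0.9840 mg/L.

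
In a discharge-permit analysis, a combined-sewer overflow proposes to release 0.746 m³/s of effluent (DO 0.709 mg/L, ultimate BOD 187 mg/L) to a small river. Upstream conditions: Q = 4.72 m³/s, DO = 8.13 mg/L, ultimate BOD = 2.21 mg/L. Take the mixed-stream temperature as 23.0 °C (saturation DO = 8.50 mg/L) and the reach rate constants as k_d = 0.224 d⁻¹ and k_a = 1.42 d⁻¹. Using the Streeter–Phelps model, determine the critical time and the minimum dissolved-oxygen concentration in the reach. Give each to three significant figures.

Mixed DO = (4.72×8.13 + 0.746×0.709)/(4.72+0.746) = 38.90/5.466 = 7.117 mg/L.
Mixed L₀ = (4.72×2.21 + 0.746×187)/(5.466) = 149.9/5.466 = 27.43 mg/L.
Initial deficit D₀ = C_s − DO₀ = 8.50 − 7.117 = 1.383 mg/L.
t_c = (1/1.196) ln[(1.42/0.224)(1 − 1.383×1.196/(0.224×27.43))] = 0.8361 × ln(4.633) = 1.282 d.
D_c = (0.224/1.42) × 27.43 × e^(−0.224×1.282) = 0.1577 × 27.43 × 0.7504 = 3.247 mg/L.
Minimum DO = 8.50 − 3.247 = 5.253 mg/L.

t_c ≈ 1.28 d; minimum DO ≈ 5.25 mg/L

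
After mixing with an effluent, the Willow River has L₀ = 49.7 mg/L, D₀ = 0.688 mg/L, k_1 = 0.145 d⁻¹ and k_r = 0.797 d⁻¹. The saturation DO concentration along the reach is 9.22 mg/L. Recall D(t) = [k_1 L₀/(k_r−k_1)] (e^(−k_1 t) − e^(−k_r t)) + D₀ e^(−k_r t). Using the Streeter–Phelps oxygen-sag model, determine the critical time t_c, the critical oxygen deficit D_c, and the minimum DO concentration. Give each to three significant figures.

t_c ≈ 2.52 d; D_c ≈ 6.28 mg/L; min DO ≈ 2.94 mg/L

t_c = [1/(k_r−k_1)] ln[(k_r/k_1)(1 − D₀(k_r−k_1)/(k_1 L₀))]
= [1/(0.797−0.145)] ln[(0.797/0.145)(1 − 0.688×0.6520/(0.145×49.7))]
= (1/0.6520) ln[5.497 × 0.9378] = 1.534 × ln(5.154) = 1.534 × 1.640 = 2.515 d.
D_c = (k_1/k_r) L₀ e^(−k_1 t_c) = (0.145/0.797) × 49.7 × e^(−0.145×2.515) = 0.1819 × 49.7 × 0.6944 = 6.279 mg/L.
Minimum DO = C_s − D_c = 9.22 − 6.279 = 2.941 mg/L.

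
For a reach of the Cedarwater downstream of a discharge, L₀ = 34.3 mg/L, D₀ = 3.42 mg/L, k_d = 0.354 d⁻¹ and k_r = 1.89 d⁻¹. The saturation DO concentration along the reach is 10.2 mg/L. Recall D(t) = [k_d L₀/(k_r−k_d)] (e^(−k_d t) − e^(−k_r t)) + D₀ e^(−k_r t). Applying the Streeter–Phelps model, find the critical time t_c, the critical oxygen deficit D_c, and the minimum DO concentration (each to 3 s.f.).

t_c ≈ 0.722 d; D_c ≈ 4.98 mg/L; min DO ≈ 5.22 mg/L

With k_r/k_d = 5.339 and 1 − D₀(k_r−k_d)/(k_d L₀) = 0.5674,
t_c = ln(5.339 × 0.5674) / (1.89 − 0.354) = ln(3.029) / 1.536 = 1.108/1.536 = 0.7215 d.
L(t_c) = L₀ e^(−k_d t_c) = 34.3 × 0.7746 = 26.57 mg/L, and at the critical point k_r D_c = k_d L, so D_c = (0.354/1.89) × 26.57 = 4.976 mg/L.
Minimum DO = C_s − D_c = 10.2 − 4.976 = 5.224 mg/L.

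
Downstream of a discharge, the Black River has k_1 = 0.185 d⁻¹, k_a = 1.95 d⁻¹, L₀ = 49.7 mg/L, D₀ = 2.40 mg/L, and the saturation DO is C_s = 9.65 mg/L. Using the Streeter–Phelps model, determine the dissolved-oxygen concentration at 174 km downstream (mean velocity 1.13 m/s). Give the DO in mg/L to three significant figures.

DO ≈ 5.99 mg/L

Travel time t = x/v = 174 km / (1.13 m/s) = 174000 m / 1.13 m/s = 154000 s = 1.782 d.
k_1 L₀/(k_a−k_1) = 0.185×49.7/(1.95−0.185) = 9.194/1.765 = 5.209 mg/L.
e^(−k_1 t) = e^(−0.185×1.782) = 0.7191; e^(−k_a t) = e^(−1.95×1.782) = 0.03095.
D = 5.209 × (0.7191 − 0.03095) + 2.40 × 0.03095 = 3.585 + 0.07429 = 3.659 mg/L.
DO = C_s − D = 9.65 − 3.659 = 5.991 mg/L.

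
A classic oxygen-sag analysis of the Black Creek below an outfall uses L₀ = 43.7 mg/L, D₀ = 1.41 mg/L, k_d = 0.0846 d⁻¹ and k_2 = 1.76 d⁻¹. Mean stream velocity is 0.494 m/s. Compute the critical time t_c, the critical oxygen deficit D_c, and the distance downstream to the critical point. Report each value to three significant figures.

t_c ≈ 1.20 d; D_c ≈ 1.90 mg/L; x_c ≈ 51.4 km

At the critical point dD/dt = 0, so k_d L₀ e^(−k_d t) = k_2 D. Substituting D(t) from the Streeter–Phelps equation and solving for t gives
t_c = ln[(k_2/k_d)(1 − D₀(k_2−k_d)/(k_d L₀))] / (k_2−k_d).
Here k_2−k_d = 1.675 d⁻¹ and 1 − D₀(k_2−k_d)/(k_d L₀) = 1 − 1.41×1.675/(0.0846×43.7) = 0.3610, so
t_c = ln(20.80 × 0.3610) / 1.675 = 2.016 / 1.675 = 1.203 d.
L(t_c) = L₀ e^(−k_d t_c) = 43.7 × 0.9032 = 39.47 mg/L, and at the critical point k_2 D_c = k_d L, so D_c = (0.0846/1.76) × 39.47 = 1.897 mg/L.
x_c = v t_c = 0.494 m/s × 1.203 d × 86400 s/d = 51370 m ≈ 51.4 km.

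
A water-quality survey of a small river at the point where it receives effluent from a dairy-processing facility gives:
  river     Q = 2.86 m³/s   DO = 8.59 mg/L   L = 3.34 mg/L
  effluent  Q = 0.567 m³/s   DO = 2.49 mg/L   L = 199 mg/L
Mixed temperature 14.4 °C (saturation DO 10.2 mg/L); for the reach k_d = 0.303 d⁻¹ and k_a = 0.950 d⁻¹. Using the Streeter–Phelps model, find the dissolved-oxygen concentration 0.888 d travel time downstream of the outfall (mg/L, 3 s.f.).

DO ≈ 3.49 mg/L

Mixed DO = (2.86×8.59 + 0.567×2.49)/(2.86+0.567) = 25.98/3.427 = 7.581 mg/L.
Mixed L₀ = (2.86×3.34 + 0.567×199)/(3.427) = 122.4/3.427 = 35.71 mg/L.
Initial deficit D₀ = C_s − DO₀ = 10.2 − 7.581 = 2.619 mg/L.
D(0.888) = [0.303×35.71/(0.950−0.303)](e^(−0.303×0.888) − e^(−0.950×0.888)) + 2.619 e^(−0.950×0.888)
= 16.72 × (0.7641 − 0.4302) + 2.619 × 0.4302 = 6.712 mg/L.
DO = 10.2 − 6.712 = 3.488 mg/L.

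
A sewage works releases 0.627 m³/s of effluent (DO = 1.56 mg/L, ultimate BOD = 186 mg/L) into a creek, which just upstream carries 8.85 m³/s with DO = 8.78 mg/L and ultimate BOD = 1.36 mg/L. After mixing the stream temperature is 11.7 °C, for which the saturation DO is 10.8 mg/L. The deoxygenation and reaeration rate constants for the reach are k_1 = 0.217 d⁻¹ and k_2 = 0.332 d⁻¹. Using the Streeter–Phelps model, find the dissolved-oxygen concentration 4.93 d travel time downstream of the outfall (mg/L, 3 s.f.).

Mixed DO = (8.85×8.78 + 0.627×1.56)/(8.85+0.627) = 78.68/9.477 = 8.302 mg/L.
Mixed L₀ = (8.85×1.36 + 0.627×186)/(9.477) = 128.7/9.477 = 13.58 mg/L.
Initial deficit D₀ = C_s − DO₀ = 10.8 − 8.302 = 2.498 mg/L.
D(4.93) = [0.217×13.58/(0.332−0.217)](e^(−0.217×4.93) − e^(−0.332×4.93)) + 2.498 e^(−0.332×4.93)
= 25.62 × (0.3431 − 0.1946) + 2.498 × 0.1946 = 4.289 mg/L.
DO = 10.8 − 4.289 = 6.511 mg/L.

DO ≈ 6.51 mg/L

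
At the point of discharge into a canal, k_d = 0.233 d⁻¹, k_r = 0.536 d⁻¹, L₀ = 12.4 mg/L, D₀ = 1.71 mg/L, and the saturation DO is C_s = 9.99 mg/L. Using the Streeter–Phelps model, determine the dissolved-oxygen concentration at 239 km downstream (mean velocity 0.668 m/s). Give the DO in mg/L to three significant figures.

Travel time t = x/v = 239 km / (0.668 m/s) = 239000 m / 0.668 m/s = 357800 s = 4.141 d.
k_d L₀/(k_r−k_d) = 0.233×12.4/(0.536−0.233) = 2.889/0.3030 = 9.535 mg/L.
e^(−k_d t) = e^(−0.233×4.141) = 0.3810; e^(−k_r t) = e^(−0.536×4.141) = 0.1087.
D = 9.535 × (0.3810 − 0.1087) + 1.71 × 0.1087 = 2.597 + 0.1858 = 2.783 mg/L.
DO = C_s − D = 9.99 − 2.783 = 7.207 mg/L.

DO ≈ 7.21 mg/L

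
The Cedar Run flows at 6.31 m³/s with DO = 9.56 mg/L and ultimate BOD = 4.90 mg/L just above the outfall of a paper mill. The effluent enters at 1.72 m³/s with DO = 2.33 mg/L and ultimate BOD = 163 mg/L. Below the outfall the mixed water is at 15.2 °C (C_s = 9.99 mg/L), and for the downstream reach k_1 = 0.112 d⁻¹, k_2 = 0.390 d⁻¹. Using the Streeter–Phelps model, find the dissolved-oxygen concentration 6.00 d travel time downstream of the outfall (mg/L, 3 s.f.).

DO ≈ 3.33 mg/L

Mixed DO = (6.31×9.56 + 1.72×2.33)/(6.31+1.72) = 64.33/8.030 = 8.011 mg/L.
Mixed L₀ = (6.31×4.90 + 1.72×163)/(8.030) = 311.3/8.030 = 38.76 mg/L.
Initial deficit D₀ = C_s − DO₀ = 9.99 − 8.011 = 1.979 mg/L.
D(6.00) = [0.112×38.76/(0.390−0.112)](e^(−0.112×6.00) − e^(−0.390×6.00)) + 1.979 e^(−0.390×6.00)
= 15.62 × (0.5107 − 0.09633) + 1.979 × 0.09633 = 6.662 mg/L.
DO = 9.99 − 6.662 = 3.328 mg/L.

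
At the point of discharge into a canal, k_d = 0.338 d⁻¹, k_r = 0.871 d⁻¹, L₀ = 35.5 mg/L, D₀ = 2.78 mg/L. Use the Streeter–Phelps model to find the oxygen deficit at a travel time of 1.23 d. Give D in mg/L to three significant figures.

k_d L₀/(k_r−k_d) = 0.338×35.5/(0.871−0.338) = 12.00/0.5330 = 22.51 mg/L.
e^(−k_d t) = e^(−0.338×1.230) = 0.6599; e^(−k_r t) = e^(−0.871×1.230) = 0.3426.
D = 22.51 × (0.6599 − 0.3426) + 2.78 × 0.3426 = 7.143 + 0.9523 = 8.095 mg/L.

D ≈ 8.10 mg/L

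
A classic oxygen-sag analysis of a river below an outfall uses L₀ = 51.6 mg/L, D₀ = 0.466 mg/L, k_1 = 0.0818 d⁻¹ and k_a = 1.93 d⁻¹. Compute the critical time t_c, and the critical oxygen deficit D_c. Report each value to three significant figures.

t_c ≈ 1.59 d; D_c ≈ 1.92 mg/L

At the critical point dD/dt = 0, so k_1 L₀ e^(−k_1 t) = k_a D. Substituting D(t) from the Streeter–Phelps equation and solving for t gives
t_c = ln[(k_a/k_1)(1 − D₀(k_a−k_1)/(k_1 L₀))] / (k_a−k_1).
Here k_a−k_1 = 1.848 d⁻¹ and 1 − D₀(k_a−k_1)/(k_1 L₀) = 1 − 0.466×1.848/(0.0818×51.6) = 0.7960, so
t_c = ln(23.59 × 0.7960) / 1.848 = 2.933 / 1.848 = 1.587 d.
D_c = (k_1/k_a) L₀ e^(−k_1 t_c) = (0.0818/1.93) × 51.6 × e^(−0.0818×1.587) = 0.04238 × 51.6 × 0.8783 = 1.921 mg/L.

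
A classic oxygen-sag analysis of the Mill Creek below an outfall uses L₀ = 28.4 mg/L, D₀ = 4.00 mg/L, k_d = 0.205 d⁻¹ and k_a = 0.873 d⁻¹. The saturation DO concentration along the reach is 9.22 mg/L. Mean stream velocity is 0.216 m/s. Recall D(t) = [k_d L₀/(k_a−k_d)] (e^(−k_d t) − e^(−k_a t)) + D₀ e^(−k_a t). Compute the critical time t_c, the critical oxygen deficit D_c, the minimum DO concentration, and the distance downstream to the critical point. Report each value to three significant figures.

At the critical point dD/dt = 0, so k_d L₀ e^(−k_d t) = k_a D. Substituting D(t) from the Streeter–Phelps equation and solving for t gives
t_c = ln[(k_a/k_d)(1 − D₀(k_a−k_d)/(k_d L₀))] / (k_a−k_d).
Here k_a−k_d = 0.6680 d⁻¹ and 1 − D₀(k_a−k_d)/(k_d L₀) = 1 − 4.00×0.6680/(0.205×28.4) = 0.5411, so
t_c = ln(4.259 × 0.5411) / 0.6680 = 0.8347 / 0.6680 = 1.250 d.
L(t_c) = L₀ e^(−k_d t_c) = 28.4 × 0.7740 = 21.98 mg/L, and at the critical point k_a D_c = k_d L, so D_c = (0.205/0.873) × 21.98 = 5.162 mg/L.
Minimum DO = C_s − D_c = 9.22 − 5.162 = 4.058 mg/L.
x_c = v t_c = 0.216 m/s × 1.250 d × 86400 s/d = 23320 m ≈ 23.3 km.

t_c ≈ 1.25 d; D_c ≈ 5.16 mg/L; min DO ≈ 4.06 mg/L; x_c ≈ 23.3 km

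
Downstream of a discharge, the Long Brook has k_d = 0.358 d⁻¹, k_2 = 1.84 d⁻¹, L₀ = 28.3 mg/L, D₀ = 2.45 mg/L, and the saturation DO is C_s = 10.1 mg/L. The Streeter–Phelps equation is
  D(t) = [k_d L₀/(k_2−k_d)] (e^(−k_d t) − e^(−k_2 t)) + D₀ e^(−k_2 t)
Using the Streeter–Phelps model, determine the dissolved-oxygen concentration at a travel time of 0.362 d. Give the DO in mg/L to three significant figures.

DO ≈ 6.35 mg/L

k_d L₀/(k_2−k_d) = 0.358×28.3/(1.84−0.358) = 10.13/1.482 = 6.836 mg/L.
e^(−k_d t) = e^(−0.358×0.3620) = 0.8785; e^(−k_2 t) = e^(−1.84×0.3620) = 0.5137.
D = 6.836 × (0.8785 − 0.5137) + 2.45 × 0.5137 = 2.493 + 1.259 = 3.752 mg/L.
DO = C_s − D = 10.1 − 3.752 = 6.348 mg/L.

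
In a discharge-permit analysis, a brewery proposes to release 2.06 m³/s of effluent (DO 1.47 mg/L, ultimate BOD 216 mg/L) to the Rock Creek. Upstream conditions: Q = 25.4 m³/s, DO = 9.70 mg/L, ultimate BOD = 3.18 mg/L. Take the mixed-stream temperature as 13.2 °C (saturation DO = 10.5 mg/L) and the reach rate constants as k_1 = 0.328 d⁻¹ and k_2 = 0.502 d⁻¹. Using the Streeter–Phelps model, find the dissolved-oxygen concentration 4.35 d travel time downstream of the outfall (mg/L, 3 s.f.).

Mixed DO = (25.4×9.70 + 2.06×1.47)/(25.4+2.06) = 249.4/27.46 = 9.083 mg/L.
Mixed L₀ = (25.4×3.18 + 2.06×216)/(27.46) = 525.7/27.46 = 19.15 mg/L.
Initial deficit D₀ = C_s − DO₀ = 10.5 − 9.083 = 1.417 mg/L.
D(4.35) = [0.328×19.15/(0.502−0.328)](e^(−0.328×4.35) − e^(−0.502×4.35)) + 1.417 e^(−0.502×4.35)
= 36.09 × (0.2401 − 0.1126) + 1.417 × 0.1126 = 4.759 mg/L.
DO = 10.5 − 4.759 = 5.741 mg/L.

DO ≈ 5.74 mg/L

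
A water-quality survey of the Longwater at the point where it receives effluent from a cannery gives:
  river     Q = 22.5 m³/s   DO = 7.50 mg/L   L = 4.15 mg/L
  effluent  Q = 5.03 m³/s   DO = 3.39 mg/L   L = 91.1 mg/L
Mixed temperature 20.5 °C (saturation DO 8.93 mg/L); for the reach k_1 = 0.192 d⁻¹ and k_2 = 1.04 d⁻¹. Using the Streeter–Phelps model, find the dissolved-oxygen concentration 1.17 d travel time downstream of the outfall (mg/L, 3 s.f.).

DO ≈ 6.00 mg/L

Mixed DO = (22.5×7.50 + 5.03×3.39)/(22.5+5.03) = 185.8/27.53 = 6.749 mg/L.
Mixed L₀ = (22.5×4.15 + 5.03×91.1)/(27.53) = 551.6/27.53 = 20.04 mg/L.
Initial deficit D₀ = C_s − DO₀ = 8.93 − 6.749 = 2.181 mg/L.
D(1.17) = [0.192×20.04/(1.04−0.192)](e^(−0.192×1.17) − e^(−1.04×1.17)) + 2.181 e^(−1.04×1.17)
= 4.537 × (0.7988 − 0.2962) + 2.181 × 0.2962 = 2.926 mg/L.
DO = 8.93 − 2.926 = 6.004 mg/L.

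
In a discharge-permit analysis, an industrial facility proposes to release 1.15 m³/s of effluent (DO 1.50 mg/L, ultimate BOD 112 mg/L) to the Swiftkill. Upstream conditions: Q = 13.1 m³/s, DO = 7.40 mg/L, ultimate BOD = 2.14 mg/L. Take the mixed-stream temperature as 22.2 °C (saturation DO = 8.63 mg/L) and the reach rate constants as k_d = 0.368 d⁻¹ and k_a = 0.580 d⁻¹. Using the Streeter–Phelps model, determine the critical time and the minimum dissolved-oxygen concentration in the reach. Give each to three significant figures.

t_c ≈ 1.70 d; minimum DO ≈ 4.90 mg/L

Mixed DO = (13.1×7.40 + 1.15×1.50)/(13.1+1.15) = 98.66/14.25 = 6.924 mg/L.
Mixed L₀ = (13.1×2.14 + 1.15×112)/(14.25) = 156.8/14.25 = 11.01 mg/L.
Initial deficit D₀ = C_s − DO₀ = 8.63 − 6.924 = 1.706 mg/L.
t_c = (1/0.2120) ln[(0.580/0.368)(1 − 1.706×0.2120/(0.368×11.01))] = 4.717 × ln(1.435) = 1.705 d.
D_c = (0.368/0.580) × 11.01 × e^(−0.368×1.705) = 0.6345 × 11.01 × 0.5340 = 3.729 mg/L.
Minimum DO = 8.63 − 3.729 = 4.901 mg/L.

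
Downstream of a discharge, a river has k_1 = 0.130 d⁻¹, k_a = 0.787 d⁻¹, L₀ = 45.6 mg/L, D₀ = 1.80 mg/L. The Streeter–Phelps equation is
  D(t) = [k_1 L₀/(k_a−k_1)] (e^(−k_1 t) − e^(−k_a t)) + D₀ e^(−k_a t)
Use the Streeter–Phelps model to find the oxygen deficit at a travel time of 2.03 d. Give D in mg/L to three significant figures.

D ≈ 5.47 mg/L

k_1 L₀/(k_a−k_1) = 0.130×45.6/(0.787−0.130) = 5.928/0.6570 = 9.023 mg/L.
e^(−k_1 t) = e^(−0.130×2.030) = 0.7681; e^(−k_a t) = e^(−0.787×2.030) = 0.2024.
D = 9.023 × (0.7681 − 0.2024) + 1.80 × 0.2024 = 5.104 + 0.3643 = 5.468 mg/L.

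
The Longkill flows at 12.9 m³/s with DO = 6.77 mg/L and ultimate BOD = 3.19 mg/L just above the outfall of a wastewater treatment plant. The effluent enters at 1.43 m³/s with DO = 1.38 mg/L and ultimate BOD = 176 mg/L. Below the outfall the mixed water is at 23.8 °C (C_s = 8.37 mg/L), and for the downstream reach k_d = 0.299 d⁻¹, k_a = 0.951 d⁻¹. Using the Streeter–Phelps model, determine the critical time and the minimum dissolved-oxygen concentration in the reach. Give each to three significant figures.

Mixed DO = (12.9×6.77 + 1.43×1.38)/(12.9+1.43) = 89.31/14.33 = 6.232 mg/L.
Mixed L₀ = (12.9×3.19 + 1.43×176)/(14.33) = 292.8/14.33 = 20.43 mg/L.
Initial deficit D₀ = C_s − DO₀ = 8.37 − 6.232 = 2.138 mg/L.
t_c = (1/0.6520) ln[(0.951/0.299)(1 − 2.138×0.6520/(0.299×20.43))] = 1.534 × ln(2.455) = 1.377 d.
D_c = (0.299/0.951) × 20.43 × e^(−0.299×1.377) = 0.3144 × 20.43 × 0.6624 = 4.256 mg/L.
Minimum DO = 8.37 − 4.256 = 4.114 mg/L.

t_c ≈ 1.38 d; minimum DO ≈ 4.11 mg/L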